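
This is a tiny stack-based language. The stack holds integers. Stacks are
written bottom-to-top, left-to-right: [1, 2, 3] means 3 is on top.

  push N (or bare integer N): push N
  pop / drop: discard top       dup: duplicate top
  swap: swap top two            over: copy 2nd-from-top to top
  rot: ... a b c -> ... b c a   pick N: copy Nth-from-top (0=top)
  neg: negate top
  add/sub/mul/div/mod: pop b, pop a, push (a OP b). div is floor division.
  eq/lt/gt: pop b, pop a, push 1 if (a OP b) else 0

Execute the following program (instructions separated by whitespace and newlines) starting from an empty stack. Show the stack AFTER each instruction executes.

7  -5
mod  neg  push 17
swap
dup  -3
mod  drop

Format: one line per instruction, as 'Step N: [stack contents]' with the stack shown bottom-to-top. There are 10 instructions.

Step 1: [7]
Step 2: [7, -5]
Step 3: [-3]
Step 4: [3]
Step 5: [3, 17]
Step 6: [17, 3]
Step 7: [17, 3, 3]
Step 8: [17, 3, 3, -3]
Step 9: [17, 3, 0]
Step 10: [17, 3]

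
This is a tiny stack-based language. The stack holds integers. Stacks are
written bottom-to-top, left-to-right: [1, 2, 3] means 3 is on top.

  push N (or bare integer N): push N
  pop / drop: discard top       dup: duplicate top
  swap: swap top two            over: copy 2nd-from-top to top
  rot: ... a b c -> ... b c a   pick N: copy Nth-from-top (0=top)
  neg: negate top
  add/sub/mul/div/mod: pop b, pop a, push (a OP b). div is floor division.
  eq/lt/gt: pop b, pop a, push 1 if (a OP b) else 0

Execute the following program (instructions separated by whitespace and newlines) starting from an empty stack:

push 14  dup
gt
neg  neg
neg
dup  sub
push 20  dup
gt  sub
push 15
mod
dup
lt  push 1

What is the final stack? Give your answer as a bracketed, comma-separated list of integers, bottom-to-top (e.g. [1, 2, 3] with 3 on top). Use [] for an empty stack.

After 'push 14': [14]
After 'dup': [14, 14]
After 'gt': [0]
After 'neg': [0]
After 'neg': [0]
After 'neg': [0]
After 'dup': [0, 0]
After 'sub': [0]
After 'push 20': [0, 20]
After 'dup': [0, 20, 20]
After 'gt': [0, 0]
After 'sub': [0]
After 'push 15': [0, 15]
After 'mod': [0]
After 'dup': [0, 0]
After 'lt': [0]
After 'push 1': [0, 1]

Answer: [0, 1]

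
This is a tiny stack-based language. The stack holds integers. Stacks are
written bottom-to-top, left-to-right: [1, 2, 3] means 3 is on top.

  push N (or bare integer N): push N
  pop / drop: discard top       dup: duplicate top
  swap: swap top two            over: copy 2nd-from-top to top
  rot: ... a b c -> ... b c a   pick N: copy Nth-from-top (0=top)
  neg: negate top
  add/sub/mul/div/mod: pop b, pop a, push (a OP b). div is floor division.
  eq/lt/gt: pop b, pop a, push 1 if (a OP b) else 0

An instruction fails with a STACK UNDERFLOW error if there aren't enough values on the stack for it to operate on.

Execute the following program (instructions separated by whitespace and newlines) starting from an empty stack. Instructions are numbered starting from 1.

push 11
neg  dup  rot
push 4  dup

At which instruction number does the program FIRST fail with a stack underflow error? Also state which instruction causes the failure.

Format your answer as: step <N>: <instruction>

Step 1 ('push 11'): stack = [11], depth = 1
Step 2 ('neg'): stack = [-11], depth = 1
Step 3 ('dup'): stack = [-11, -11], depth = 2
Step 4 ('rot'): needs 3 value(s) but depth is 2 — STACK UNDERFLOW

Answer: step 4: rot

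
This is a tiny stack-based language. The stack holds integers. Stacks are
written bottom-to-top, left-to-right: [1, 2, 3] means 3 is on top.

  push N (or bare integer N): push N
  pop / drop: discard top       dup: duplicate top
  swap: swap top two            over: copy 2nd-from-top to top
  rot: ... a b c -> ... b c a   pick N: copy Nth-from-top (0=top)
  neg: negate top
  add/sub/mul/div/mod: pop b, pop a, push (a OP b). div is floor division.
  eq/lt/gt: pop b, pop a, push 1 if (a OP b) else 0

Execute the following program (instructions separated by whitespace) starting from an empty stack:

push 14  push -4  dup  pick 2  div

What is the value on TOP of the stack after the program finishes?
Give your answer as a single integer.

Answer: -1

Derivation:
After 'push 14': [14]
After 'push -4': [14, -4]
After 'dup': [14, -4, -4]
After 'pick 2': [14, -4, -4, 14]
After 'div': [14, -4, -1]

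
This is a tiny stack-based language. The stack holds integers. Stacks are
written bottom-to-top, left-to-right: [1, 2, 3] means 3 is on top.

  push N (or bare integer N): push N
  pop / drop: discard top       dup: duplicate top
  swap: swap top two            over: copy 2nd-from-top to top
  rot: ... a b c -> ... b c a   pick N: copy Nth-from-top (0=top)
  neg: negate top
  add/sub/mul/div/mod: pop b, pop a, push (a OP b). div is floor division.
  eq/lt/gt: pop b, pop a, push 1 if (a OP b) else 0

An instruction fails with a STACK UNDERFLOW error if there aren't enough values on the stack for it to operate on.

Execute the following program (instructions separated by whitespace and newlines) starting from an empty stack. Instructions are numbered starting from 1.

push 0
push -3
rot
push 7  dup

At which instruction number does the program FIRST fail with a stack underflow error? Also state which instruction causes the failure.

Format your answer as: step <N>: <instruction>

Answer: step 3: rot

Derivation:
Step 1 ('push 0'): stack = [0], depth = 1
Step 2 ('push -3'): stack = [0, -3], depth = 2
Step 3 ('rot'): needs 3 value(s) but depth is 2 — STACK UNDERFLOW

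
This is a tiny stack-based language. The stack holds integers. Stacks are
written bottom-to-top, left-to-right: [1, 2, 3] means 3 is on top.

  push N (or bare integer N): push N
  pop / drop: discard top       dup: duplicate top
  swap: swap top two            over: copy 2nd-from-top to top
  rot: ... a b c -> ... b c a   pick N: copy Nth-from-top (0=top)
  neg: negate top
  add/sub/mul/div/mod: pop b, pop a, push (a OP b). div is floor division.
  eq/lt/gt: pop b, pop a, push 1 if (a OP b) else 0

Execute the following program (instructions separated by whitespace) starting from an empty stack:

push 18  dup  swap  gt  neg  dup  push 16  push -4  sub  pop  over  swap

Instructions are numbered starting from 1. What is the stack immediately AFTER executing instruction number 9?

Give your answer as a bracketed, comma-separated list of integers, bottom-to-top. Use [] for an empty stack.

Answer: [0, 0, 20]

Derivation:
Step 1 ('push 18'): [18]
Step 2 ('dup'): [18, 18]
Step 3 ('swap'): [18, 18]
Step 4 ('gt'): [0]
Step 5 ('neg'): [0]
Step 6 ('dup'): [0, 0]
Step 7 ('push 16'): [0, 0, 16]
Step 8 ('push -4'): [0, 0, 16, -4]
Step 9 ('sub'): [0, 0, 20]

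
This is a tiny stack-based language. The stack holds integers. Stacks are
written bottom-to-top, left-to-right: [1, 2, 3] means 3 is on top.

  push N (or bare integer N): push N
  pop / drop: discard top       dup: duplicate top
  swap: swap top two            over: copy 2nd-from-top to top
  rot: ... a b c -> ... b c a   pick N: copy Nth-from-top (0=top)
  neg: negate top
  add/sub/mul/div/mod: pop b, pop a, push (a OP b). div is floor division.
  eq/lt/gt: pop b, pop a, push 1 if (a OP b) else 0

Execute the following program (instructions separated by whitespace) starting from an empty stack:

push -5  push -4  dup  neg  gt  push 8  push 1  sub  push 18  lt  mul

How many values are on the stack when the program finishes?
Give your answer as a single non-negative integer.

Answer: 2

Derivation:
After 'push -5': stack = [-5] (depth 1)
After 'push -4': stack = [-5, -4] (depth 2)
After 'dup': stack = [-5, -4, -4] (depth 3)
After 'neg': stack = [-5, -4, 4] (depth 3)
After 'gt': stack = [-5, 0] (depth 2)
After 'push 8': stack = [-5, 0, 8] (depth 3)
After 'push 1': stack = [-5, 0, 8, 1] (depth 4)
After 'sub': stack = [-5, 0, 7] (depth 3)
After 'push 18': stack = [-5, 0, 7, 18] (depth 4)
After 'lt': stack = [-5, 0, 1] (depth 3)
After 'mul': stack = [-5, 0] (depth 2)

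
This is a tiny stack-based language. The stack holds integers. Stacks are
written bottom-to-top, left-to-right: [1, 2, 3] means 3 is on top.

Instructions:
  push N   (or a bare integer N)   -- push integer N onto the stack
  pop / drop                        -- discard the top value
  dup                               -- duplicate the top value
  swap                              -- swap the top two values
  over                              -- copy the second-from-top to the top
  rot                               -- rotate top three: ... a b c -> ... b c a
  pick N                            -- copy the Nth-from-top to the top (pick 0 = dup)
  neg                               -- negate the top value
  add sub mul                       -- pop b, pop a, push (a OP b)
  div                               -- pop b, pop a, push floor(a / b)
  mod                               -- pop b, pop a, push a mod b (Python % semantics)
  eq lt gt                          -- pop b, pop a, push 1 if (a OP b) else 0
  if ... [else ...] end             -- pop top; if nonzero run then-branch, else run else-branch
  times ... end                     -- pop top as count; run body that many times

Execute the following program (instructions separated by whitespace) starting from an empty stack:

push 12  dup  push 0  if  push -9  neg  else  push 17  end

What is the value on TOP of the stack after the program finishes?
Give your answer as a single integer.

After 'push 12': [12]
After 'dup': [12, 12]
After 'push 0': [12, 12, 0]
After 'if': [12, 12]
After 'push 17': [12, 12, 17]

Answer: 17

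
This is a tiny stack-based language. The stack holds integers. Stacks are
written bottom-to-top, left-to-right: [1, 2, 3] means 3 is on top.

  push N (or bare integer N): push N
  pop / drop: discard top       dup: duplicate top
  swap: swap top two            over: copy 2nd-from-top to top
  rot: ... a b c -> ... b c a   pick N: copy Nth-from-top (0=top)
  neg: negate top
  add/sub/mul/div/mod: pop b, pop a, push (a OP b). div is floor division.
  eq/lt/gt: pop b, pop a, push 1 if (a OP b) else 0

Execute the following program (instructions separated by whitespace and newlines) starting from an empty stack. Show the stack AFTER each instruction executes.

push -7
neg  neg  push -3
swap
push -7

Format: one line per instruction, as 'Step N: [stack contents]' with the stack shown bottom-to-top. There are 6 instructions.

Step 1: [-7]
Step 2: [7]
Step 3: [-7]
Step 4: [-7, -3]
Step 5: [-3, -7]
Step 6: [-3, -7, -7]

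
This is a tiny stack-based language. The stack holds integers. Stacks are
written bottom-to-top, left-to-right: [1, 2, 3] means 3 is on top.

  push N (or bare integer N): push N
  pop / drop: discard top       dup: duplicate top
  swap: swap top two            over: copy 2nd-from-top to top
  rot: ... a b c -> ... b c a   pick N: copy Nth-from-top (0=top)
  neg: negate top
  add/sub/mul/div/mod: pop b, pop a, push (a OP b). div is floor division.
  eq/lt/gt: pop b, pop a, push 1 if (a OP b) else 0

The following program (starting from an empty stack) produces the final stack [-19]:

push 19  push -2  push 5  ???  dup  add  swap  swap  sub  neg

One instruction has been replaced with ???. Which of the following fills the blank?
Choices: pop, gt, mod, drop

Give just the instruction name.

Stack before ???: [19, -2, 5]
Stack after ???:  [19, 0]
Checking each choice:
  pop: produces [-23]
  gt: MATCH
  mod: produces [-13]
  drop: produces [-23]


Answer: gt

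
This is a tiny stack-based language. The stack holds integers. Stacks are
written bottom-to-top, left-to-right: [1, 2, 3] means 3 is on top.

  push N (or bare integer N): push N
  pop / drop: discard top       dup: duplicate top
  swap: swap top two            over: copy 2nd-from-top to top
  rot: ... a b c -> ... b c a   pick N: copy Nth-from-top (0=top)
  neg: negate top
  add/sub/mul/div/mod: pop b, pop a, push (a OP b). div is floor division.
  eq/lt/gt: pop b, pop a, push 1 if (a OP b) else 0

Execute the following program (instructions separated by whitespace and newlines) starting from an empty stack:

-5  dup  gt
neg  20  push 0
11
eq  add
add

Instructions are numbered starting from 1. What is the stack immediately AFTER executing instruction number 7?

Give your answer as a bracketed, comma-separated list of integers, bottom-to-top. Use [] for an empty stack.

Answer: [0, 20, 0, 11]

Derivation:
Step 1 ('-5'): [-5]
Step 2 ('dup'): [-5, -5]
Step 3 ('gt'): [0]
Step 4 ('neg'): [0]
Step 5 ('20'): [0, 20]
Step 6 ('push 0'): [0, 20, 0]
Step 7 ('11'): [0, 20, 0, 11]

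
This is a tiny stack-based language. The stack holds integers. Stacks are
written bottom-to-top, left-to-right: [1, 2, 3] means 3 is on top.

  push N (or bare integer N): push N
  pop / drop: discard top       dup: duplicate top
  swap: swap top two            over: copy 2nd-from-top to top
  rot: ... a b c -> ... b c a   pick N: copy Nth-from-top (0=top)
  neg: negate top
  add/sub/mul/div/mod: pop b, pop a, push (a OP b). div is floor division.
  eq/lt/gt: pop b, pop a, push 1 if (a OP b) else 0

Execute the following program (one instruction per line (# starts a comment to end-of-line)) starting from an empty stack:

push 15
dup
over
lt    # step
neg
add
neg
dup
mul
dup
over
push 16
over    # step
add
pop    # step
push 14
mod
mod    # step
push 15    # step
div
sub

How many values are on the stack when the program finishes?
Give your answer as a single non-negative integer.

After 'push 15': stack = [15] (depth 1)
After 'dup': stack = [15, 15] (depth 2)
After 'over': stack = [15, 15, 15] (depth 3)
After 'lt': stack = [15, 0] (depth 2)
After 'neg': stack = [15, 0] (depth 2)
After 'add': stack = [15] (depth 1)
After 'neg': stack = [-15] (depth 1)
After 'dup': stack = [-15, -15] (depth 2)
After 'mul': stack = [225] (depth 1)
After 'dup': stack = [225, 225] (depth 2)
  ...
After 'push 16': stack = [225, 225, 225, 16] (depth 4)
After 'over': stack = [225, 225, 225, 16, 225] (depth 5)
After 'add': stack = [225, 225, 225, 241] (depth 4)
After 'pop': stack = [225, 225, 225] (depth 3)
After 'push 14': stack = [225, 225, 225, 14] (depth 4)
After 'mod': stack = [225, 225, 1] (depth 3)
After 'mod': stack = [225, 0] (depth 2)
After 'push 15': stack = [225, 0, 15] (depth 3)
After 'div': stack = [225, 0] (depth 2)
After 'sub': stack = [225] (depth 1)

Answer: 1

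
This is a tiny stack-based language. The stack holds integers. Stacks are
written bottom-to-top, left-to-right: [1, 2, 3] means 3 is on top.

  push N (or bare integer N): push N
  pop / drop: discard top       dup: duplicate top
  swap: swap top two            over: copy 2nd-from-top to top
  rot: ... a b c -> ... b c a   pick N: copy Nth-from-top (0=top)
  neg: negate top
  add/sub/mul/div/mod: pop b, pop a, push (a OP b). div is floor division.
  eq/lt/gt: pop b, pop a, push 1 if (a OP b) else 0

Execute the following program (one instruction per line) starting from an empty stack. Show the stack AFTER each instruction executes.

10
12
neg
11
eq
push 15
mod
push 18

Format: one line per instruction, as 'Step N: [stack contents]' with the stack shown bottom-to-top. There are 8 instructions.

Step 1: [10]
Step 2: [10, 12]
Step 3: [10, -12]
Step 4: [10, -12, 11]
Step 5: [10, 0]
Step 6: [10, 0, 15]
Step 7: [10, 0]
Step 8: [10, 0, 18]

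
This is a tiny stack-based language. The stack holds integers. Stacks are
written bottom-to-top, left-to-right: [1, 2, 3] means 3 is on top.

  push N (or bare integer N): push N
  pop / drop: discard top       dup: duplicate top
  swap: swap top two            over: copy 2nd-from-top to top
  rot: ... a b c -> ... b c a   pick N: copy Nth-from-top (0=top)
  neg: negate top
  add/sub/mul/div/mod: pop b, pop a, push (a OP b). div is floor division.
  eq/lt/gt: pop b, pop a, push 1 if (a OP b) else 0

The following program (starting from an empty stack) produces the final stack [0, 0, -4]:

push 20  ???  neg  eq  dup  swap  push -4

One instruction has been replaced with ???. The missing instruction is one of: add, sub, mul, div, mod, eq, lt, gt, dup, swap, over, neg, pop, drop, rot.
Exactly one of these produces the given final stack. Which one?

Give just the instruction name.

Stack before ???: [20]
Stack after ???:  [20, 20]
The instruction that transforms [20] -> [20, 20] is: dup

Answer: dup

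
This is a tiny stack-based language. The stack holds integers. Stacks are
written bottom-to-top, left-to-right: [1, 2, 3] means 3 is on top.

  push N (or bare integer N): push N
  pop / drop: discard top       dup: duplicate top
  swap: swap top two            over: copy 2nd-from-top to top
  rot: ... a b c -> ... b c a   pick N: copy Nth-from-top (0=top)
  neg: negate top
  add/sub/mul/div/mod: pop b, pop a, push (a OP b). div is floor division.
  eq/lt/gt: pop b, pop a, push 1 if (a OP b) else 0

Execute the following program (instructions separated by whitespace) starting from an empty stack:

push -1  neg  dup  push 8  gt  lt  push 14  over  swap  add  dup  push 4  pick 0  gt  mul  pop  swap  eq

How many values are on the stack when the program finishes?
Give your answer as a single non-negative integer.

Answer: 1

Derivation:
After 'push -1': stack = [-1] (depth 1)
After 'neg': stack = [1] (depth 1)
After 'dup': stack = [1, 1] (depth 2)
After 'push 8': stack = [1, 1, 8] (depth 3)
After 'gt': stack = [1, 0] (depth 2)
After 'lt': stack = [0] (depth 1)
After 'push 14': stack = [0, 14] (depth 2)
After 'over': stack = [0, 14, 0] (depth 3)
After 'swap': stack = [0, 0, 14] (depth 3)
After 'add': stack = [0, 14] (depth 2)
After 'dup': stack = [0, 14, 14] (depth 3)
After 'push 4': stack = [0, 14, 14, 4] (depth 4)
After 'pick 0': stack = [0, 14, 14, 4, 4] (depth 5)
After 'gt': stack = [0, 14, 14, 0] (depth 4)
After 'mul': stack = [0, 14, 0] (depth 3)
After 'pop': stack = [0, 14] (depth 2)
After 'swap': stack = [14, 0] (depth 2)
After 'eq': stack = [0] (depth 1)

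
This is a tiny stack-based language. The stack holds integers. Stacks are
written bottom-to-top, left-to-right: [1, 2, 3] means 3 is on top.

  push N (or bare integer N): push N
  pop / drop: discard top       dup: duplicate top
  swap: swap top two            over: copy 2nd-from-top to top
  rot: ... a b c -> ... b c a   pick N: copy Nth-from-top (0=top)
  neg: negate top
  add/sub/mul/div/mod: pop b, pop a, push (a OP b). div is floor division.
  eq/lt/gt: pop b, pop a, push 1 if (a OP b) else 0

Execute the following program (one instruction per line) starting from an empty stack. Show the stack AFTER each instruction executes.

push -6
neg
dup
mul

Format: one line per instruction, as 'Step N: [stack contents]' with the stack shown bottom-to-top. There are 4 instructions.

Step 1: [-6]
Step 2: [6]
Step 3: [6, 6]
Step 4: [36]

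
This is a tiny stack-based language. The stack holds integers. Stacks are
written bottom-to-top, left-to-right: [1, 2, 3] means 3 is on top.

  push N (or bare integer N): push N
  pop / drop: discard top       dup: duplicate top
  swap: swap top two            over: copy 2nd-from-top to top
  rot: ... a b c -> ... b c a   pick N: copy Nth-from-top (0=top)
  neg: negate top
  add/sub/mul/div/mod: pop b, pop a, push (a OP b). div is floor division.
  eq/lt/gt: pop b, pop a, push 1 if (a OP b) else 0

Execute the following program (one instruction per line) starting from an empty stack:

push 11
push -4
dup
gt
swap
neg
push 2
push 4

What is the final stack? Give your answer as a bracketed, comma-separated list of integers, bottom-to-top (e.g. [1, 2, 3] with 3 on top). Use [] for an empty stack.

After 'push 11': [11]
After 'push -4': [11, -4]
After 'dup': [11, -4, -4]
After 'gt': [11, 0]
After 'swap': [0, 11]
After 'neg': [0, -11]
After 'push 2': [0, -11, 2]
After 'push 4': [0, -11, 2, 4]

Answer: [0, -11, 2, 4]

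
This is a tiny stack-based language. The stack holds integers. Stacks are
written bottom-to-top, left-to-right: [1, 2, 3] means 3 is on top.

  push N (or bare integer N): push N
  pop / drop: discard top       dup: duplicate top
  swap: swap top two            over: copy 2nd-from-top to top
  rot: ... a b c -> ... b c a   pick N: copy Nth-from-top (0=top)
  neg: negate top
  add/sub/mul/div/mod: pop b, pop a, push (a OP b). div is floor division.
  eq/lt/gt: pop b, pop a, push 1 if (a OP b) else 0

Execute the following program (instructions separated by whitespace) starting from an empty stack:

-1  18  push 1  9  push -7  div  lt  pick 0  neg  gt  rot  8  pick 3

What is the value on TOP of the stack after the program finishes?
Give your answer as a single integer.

Answer: 18

Derivation:
After 'push -1': [-1]
After 'push 18': [-1, 18]
After 'push 1': [-1, 18, 1]
After 'push 9': [-1, 18, 1, 9]
After 'push -7': [-1, 18, 1, 9, -7]
After 'div': [-1, 18, 1, -2]
After 'lt': [-1, 18, 0]
After 'pick 0': [-1, 18, 0, 0]
After 'neg': [-1, 18, 0, 0]
After 'gt': [-1, 18, 0]
After 'rot': [18, 0, -1]
After 'push 8': [18, 0, -1, 8]
After 'pick 3': [18, 0, -1, 8, 18]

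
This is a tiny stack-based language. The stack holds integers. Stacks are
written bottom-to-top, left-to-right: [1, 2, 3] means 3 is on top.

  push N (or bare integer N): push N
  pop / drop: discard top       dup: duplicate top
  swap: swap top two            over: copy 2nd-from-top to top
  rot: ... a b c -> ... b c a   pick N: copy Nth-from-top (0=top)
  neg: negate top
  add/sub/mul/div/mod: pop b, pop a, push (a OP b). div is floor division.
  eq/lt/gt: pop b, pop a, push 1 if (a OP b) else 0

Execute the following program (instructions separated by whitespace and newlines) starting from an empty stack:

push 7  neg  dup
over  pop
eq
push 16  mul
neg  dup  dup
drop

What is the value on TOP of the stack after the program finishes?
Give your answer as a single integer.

Answer: -16

Derivation:
After 'push 7': [7]
After 'neg': [-7]
After 'dup': [-7, -7]
After 'over': [-7, -7, -7]
After 'pop': [-7, -7]
After 'eq': [1]
After 'push 16': [1, 16]
After 'mul': [16]
After 'neg': [-16]
After 'dup': [-16, -16]
After 'dup': [-16, -16, -16]
After 'drop': [-16, -16]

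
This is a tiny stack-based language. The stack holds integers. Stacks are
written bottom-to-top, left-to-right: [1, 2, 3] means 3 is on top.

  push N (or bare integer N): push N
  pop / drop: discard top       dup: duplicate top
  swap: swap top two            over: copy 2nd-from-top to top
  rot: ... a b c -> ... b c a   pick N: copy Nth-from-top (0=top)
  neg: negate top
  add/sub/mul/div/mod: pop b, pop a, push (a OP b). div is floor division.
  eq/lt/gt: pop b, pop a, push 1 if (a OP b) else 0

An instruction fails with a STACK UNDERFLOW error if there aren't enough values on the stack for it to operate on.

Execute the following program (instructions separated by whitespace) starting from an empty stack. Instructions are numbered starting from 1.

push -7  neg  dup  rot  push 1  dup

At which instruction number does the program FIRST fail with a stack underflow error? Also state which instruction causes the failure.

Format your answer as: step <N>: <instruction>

Answer: step 4: rot

Derivation:
Step 1 ('push -7'): stack = [-7], depth = 1
Step 2 ('neg'): stack = [7], depth = 1
Step 3 ('dup'): stack = [7, 7], depth = 2
Step 4 ('rot'): needs 3 value(s) but depth is 2 — STACK UNDERFLOW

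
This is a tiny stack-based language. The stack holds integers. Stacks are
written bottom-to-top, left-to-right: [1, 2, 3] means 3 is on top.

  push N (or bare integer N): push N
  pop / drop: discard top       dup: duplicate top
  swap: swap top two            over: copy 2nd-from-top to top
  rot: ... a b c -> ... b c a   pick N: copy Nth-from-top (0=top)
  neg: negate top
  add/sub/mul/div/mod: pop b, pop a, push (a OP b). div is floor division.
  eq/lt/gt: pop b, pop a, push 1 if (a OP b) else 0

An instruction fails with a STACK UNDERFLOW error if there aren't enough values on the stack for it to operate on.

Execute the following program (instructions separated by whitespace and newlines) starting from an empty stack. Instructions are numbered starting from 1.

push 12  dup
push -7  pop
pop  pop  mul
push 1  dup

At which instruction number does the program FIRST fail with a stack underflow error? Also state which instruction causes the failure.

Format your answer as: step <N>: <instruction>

Answer: step 7: mul

Derivation:
Step 1 ('push 12'): stack = [12], depth = 1
Step 2 ('dup'): stack = [12, 12], depth = 2
Step 3 ('push -7'): stack = [12, 12, -7], depth = 3
Step 4 ('pop'): stack = [12, 12], depth = 2
Step 5 ('pop'): stack = [12], depth = 1
Step 6 ('pop'): stack = [], depth = 0
Step 7 ('mul'): needs 2 value(s) but depth is 0 — STACK UNDERFLOW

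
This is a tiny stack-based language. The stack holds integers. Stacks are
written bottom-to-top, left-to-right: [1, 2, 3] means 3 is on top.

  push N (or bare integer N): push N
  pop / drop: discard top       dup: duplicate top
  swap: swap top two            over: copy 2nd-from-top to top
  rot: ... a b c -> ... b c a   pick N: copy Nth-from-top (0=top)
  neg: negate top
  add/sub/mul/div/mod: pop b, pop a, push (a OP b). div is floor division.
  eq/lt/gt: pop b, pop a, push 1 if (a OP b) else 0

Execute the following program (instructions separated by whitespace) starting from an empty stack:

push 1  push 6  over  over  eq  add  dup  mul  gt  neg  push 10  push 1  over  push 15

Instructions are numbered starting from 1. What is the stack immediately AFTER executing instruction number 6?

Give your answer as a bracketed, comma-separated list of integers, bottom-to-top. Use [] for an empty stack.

Answer: [1, 6]

Derivation:
Step 1 ('push 1'): [1]
Step 2 ('push 6'): [1, 6]
Step 3 ('over'): [1, 6, 1]
Step 4 ('over'): [1, 6, 1, 6]
Step 5 ('eq'): [1, 6, 0]
Step 6 ('add'): [1, 6]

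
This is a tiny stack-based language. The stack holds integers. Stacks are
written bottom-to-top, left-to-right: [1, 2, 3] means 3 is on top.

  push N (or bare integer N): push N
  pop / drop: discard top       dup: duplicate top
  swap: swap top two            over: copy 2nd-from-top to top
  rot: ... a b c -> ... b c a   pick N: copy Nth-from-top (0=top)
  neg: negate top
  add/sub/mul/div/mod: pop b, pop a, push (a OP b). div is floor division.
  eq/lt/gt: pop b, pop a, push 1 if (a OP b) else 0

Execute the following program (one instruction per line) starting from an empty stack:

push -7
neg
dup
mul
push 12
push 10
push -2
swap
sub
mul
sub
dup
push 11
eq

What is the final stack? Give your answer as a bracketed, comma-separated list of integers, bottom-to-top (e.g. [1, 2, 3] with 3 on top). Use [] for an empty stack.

Answer: [193, 0]

Derivation:
After 'push -7': [-7]
After 'neg': [7]
After 'dup': [7, 7]
After 'mul': [49]
After 'push 12': [49, 12]
After 'push 10': [49, 12, 10]
After 'push -2': [49, 12, 10, -2]
After 'swap': [49, 12, -2, 10]
After 'sub': [49, 12, -12]
After 'mul': [49, -144]
After 'sub': [193]
After 'dup': [193, 193]
After 'push 11': [193, 193, 11]
After 'eq': [193, 0]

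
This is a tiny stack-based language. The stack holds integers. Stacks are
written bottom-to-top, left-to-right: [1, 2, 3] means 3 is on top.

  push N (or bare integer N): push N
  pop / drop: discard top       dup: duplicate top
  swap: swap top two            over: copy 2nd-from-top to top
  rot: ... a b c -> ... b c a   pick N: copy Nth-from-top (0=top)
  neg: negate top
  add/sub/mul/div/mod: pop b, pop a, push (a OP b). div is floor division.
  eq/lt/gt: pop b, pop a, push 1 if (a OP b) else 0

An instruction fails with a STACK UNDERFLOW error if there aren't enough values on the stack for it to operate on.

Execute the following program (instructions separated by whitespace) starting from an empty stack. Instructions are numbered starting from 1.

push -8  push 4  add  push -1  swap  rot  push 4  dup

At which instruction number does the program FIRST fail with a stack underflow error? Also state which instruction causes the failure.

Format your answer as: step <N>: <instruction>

Step 1 ('push -8'): stack = [-8], depth = 1
Step 2 ('push 4'): stack = [-8, 4], depth = 2
Step 3 ('add'): stack = [-4], depth = 1
Step 4 ('push -1'): stack = [-4, -1], depth = 2
Step 5 ('swap'): stack = [-1, -4], depth = 2
Step 6 ('rot'): needs 3 value(s) but depth is 2 — STACK UNDERFLOW

Answer: step 6: rot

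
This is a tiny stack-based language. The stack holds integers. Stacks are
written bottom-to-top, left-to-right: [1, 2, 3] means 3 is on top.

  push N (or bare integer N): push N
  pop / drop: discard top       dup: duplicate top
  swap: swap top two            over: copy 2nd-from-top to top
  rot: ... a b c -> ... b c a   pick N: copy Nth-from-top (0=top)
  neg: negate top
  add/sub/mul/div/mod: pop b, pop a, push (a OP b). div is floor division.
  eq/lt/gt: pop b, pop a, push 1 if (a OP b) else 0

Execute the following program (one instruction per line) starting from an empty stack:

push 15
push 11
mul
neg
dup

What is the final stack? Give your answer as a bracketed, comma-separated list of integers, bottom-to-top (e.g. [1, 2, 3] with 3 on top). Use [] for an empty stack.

Answer: [-165, -165]

Derivation:
After 'push 15': [15]
After 'push 11': [15, 11]
After 'mul': [165]
After 'neg': [-165]
After 'dup': [-165, -165]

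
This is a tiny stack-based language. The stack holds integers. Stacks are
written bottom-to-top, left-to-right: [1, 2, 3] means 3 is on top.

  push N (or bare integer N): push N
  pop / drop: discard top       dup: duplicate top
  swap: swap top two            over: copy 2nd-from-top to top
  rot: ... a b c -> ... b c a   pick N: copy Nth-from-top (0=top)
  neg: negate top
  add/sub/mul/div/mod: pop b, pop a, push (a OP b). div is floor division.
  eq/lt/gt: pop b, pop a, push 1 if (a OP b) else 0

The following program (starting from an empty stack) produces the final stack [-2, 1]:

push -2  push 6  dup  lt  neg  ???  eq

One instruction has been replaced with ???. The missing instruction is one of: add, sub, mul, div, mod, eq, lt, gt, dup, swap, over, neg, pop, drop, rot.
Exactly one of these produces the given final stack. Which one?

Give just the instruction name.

Answer: dup

Derivation:
Stack before ???: [-2, 0]
Stack after ???:  [-2, 0, 0]
The instruction that transforms [-2, 0] -> [-2, 0, 0] is: dup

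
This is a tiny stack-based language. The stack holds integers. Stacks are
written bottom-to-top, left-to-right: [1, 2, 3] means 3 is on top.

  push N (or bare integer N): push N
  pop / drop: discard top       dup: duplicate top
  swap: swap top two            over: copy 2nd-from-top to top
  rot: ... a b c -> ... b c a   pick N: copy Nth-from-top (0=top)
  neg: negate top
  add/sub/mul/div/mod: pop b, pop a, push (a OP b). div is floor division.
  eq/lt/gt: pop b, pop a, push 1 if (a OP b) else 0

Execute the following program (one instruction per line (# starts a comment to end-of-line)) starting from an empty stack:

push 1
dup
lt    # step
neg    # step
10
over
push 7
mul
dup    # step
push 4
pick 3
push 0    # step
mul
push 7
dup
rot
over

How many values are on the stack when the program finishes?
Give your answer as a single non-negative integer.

Answer: 9

Derivation:
After 'push 1': stack = [1] (depth 1)
After 'dup': stack = [1, 1] (depth 2)
After 'lt': stack = [0] (depth 1)
After 'neg': stack = [0] (depth 1)
After 'push 10': stack = [0, 10] (depth 2)
After 'over': stack = [0, 10, 0] (depth 3)
After 'push 7': stack = [0, 10, 0, 7] (depth 4)
After 'mul': stack = [0, 10, 0] (depth 3)
After 'dup': stack = [0, 10, 0, 0] (depth 4)
After 'push 4': stack = [0, 10, 0, 0, 4] (depth 5)
After 'pick 3': stack = [0, 10, 0, 0, 4, 10] (depth 6)
After 'push 0': stack = [0, 10, 0, 0, 4, 10, 0] (depth 7)
After 'mul': stack = [0, 10, 0, 0, 4, 0] (depth 6)
After 'push 7': stack = [0, 10, 0, 0, 4, 0, 7] (depth 7)
After 'dup': stack = [0, 10, 0, 0, 4, 0, 7, 7] (depth 8)
After 'rot': stack = [0, 10, 0, 0, 4, 7, 7, 0] (depth 8)
After 'over': stack = [0, 10, 0, 0, 4, 7, 7, 0, 7] (depth 9)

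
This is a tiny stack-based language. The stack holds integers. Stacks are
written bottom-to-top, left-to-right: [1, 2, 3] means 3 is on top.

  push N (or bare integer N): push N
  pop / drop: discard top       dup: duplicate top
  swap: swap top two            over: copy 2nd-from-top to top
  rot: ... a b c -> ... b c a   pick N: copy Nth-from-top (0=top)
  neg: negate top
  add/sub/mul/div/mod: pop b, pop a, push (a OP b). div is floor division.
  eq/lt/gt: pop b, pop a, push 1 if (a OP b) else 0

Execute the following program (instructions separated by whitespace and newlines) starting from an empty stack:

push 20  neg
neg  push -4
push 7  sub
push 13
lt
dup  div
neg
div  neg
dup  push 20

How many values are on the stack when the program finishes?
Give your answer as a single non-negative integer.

After 'push 20': stack = [20] (depth 1)
After 'neg': stack = [-20] (depth 1)
After 'neg': stack = [20] (depth 1)
After 'push -4': stack = [20, -4] (depth 2)
After 'push 7': stack = [20, -4, 7] (depth 3)
After 'sub': stack = [20, -11] (depth 2)
After 'push 13': stack = [20, -11, 13] (depth 3)
After 'lt': stack = [20, 1] (depth 2)
After 'dup': stack = [20, 1, 1] (depth 3)
After 'div': stack = [20, 1] (depth 2)
After 'neg': stack = [20, -1] (depth 2)
After 'div': stack = [-20] (depth 1)
After 'neg': stack = [20] (depth 1)
After 'dup': stack = [20, 20] (depth 2)
After 'push 20': stack = [20, 20, 20] (depth 3)

Answer: 3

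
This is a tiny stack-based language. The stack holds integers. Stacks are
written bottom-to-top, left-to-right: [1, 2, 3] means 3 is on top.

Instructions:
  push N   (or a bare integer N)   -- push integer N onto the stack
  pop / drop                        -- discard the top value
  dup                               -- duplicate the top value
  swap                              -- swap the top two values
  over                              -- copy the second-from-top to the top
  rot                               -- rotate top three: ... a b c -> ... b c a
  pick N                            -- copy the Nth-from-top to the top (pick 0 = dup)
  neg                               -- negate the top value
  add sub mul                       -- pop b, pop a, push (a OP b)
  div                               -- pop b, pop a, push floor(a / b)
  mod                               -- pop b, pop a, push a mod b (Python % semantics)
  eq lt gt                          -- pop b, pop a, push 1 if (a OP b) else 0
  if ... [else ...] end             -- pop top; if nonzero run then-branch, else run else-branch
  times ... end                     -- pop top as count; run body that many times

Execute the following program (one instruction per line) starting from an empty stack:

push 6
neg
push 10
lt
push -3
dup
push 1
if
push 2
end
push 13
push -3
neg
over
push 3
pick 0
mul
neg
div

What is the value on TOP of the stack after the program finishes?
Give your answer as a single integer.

Answer: -2

Derivation:
After 'push 6': [6]
After 'neg': [-6]
After 'push 10': [-6, 10]
After 'lt': [1]
After 'push -3': [1, -3]
After 'dup': [1, -3, -3]
After 'push 1': [1, -3, -3, 1]
After 'if': [1, -3, -3]
After 'push 2': [1, -3, -3, 2]
After 'push 13': [1, -3, -3, 2, 13]
After 'push -3': [1, -3, -3, 2, 13, -3]
After 'neg': [1, -3, -3, 2, 13, 3]
After 'over': [1, -3, -3, 2, 13, 3, 13]
After 'push 3': [1, -3, -3, 2, 13, 3, 13, 3]
After 'pick 0': [1, -3, -3, 2, 13, 3, 13, 3, 3]
After 'mul': [1, -3, -3, 2, 13, 3, 13, 9]
After 'neg': [1, -3, -3, 2, 13, 3, 13, -9]
After 'div': [1, -3, -3, 2, 13, 3, -2]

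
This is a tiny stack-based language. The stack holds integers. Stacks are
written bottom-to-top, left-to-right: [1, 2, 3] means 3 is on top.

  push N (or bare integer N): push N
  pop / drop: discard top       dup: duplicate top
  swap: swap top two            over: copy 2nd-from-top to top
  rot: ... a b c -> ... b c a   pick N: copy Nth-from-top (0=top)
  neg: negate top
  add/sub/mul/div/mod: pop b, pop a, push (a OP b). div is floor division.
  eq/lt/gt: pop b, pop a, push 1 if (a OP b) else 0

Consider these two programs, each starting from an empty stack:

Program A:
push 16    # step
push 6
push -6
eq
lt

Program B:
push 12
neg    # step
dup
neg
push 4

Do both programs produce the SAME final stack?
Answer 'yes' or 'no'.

Program A trace:
  After 'push 16': [16]
  After 'push 6': [16, 6]
  After 'push -6': [16, 6, -6]
  After 'eq': [16, 0]
  After 'lt': [0]
Program A final stack: [0]

Program B trace:
  After 'push 12': [12]
  After 'neg': [-12]
  After 'dup': [-12, -12]
  After 'neg': [-12, 12]
  After 'push 4': [-12, 12, 4]
Program B final stack: [-12, 12, 4]
Same: no

Answer: no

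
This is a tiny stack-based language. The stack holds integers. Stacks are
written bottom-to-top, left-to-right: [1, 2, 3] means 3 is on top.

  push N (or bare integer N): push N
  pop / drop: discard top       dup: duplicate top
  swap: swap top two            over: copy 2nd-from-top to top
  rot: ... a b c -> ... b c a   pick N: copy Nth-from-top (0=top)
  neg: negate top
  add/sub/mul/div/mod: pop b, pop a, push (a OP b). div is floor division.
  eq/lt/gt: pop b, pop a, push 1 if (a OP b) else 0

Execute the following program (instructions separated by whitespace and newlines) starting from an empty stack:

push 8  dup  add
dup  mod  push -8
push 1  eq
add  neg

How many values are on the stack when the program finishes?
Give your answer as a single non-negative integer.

Answer: 1

Derivation:
After 'push 8': stack = [8] (depth 1)
After 'dup': stack = [8, 8] (depth 2)
After 'add': stack = [16] (depth 1)
After 'dup': stack = [16, 16] (depth 2)
After 'mod': stack = [0] (depth 1)
After 'push -8': stack = [0, -8] (depth 2)
After 'push 1': stack = [0, -8, 1] (depth 3)
After 'eq': stack = [0, 0] (depth 2)
After 'add': stack = [0] (depth 1)
After 'neg': stack = [0] (depth 1)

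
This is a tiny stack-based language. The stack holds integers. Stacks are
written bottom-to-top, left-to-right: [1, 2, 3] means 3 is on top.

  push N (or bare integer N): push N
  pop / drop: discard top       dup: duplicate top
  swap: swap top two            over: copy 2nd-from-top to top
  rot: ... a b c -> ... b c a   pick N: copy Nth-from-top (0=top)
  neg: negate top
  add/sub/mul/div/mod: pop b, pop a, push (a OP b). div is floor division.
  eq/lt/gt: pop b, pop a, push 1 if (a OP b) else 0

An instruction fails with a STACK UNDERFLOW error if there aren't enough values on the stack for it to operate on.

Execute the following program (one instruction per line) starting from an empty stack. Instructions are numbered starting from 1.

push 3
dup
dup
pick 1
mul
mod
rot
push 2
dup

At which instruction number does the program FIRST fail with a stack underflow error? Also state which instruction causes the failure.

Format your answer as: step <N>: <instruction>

Answer: step 7: rot

Derivation:
Step 1 ('push 3'): stack = [3], depth = 1
Step 2 ('dup'): stack = [3, 3], depth = 2
Step 3 ('dup'): stack = [3, 3, 3], depth = 3
Step 4 ('pick 1'): stack = [3, 3, 3, 3], depth = 4
Step 5 ('mul'): stack = [3, 3, 9], depth = 3
Step 6 ('mod'): stack = [3, 3], depth = 2
Step 7 ('rot'): needs 3 value(s) but depth is 2 — STACK UNDERFLOW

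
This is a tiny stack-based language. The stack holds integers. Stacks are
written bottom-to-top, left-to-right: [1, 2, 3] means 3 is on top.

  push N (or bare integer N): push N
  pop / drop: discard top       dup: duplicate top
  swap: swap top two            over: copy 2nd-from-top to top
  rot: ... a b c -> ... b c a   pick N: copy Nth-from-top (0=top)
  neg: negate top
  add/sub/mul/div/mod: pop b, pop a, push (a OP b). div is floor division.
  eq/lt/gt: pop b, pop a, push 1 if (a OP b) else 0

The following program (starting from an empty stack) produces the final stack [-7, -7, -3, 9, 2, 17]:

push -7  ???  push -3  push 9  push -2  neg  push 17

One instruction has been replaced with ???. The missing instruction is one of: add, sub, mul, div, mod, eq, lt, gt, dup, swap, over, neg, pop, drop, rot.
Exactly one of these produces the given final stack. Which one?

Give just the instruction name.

Answer: dup

Derivation:
Stack before ???: [-7]
Stack after ???:  [-7, -7]
The instruction that transforms [-7] -> [-7, -7] is: dup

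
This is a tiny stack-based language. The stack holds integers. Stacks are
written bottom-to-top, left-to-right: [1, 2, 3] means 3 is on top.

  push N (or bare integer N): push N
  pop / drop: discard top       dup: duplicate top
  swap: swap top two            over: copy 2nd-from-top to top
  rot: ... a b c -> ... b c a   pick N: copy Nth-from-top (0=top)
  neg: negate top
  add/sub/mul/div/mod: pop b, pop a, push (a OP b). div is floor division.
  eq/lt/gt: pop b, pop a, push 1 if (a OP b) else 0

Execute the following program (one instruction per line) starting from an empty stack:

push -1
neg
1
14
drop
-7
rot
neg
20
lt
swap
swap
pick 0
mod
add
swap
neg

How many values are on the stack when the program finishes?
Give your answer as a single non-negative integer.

Answer: 2

Derivation:
After 'push -1': stack = [-1] (depth 1)
After 'neg': stack = [1] (depth 1)
After 'push 1': stack = [1, 1] (depth 2)
After 'push 14': stack = [1, 1, 14] (depth 3)
After 'drop': stack = [1, 1] (depth 2)
After 'push -7': stack = [1, 1, -7] (depth 3)
After 'rot': stack = [1, -7, 1] (depth 3)
After 'neg': stack = [1, -7, -1] (depth 3)
After 'push 20': stack = [1, -7, -1, 20] (depth 4)
After 'lt': stack = [1, -7, 1] (depth 3)
After 'swap': stack = [1, 1, -7] (depth 3)
After 'swap': stack = [1, -7, 1] (depth 3)
After 'pick 0': stack = [1, -7, 1, 1] (depth 4)
After 'mod': stack = [1, -7, 0] (depth 3)
After 'add': stack = [1, -7] (depth 2)
After 'swap': stack = [-7, 1] (depth 2)
After 'neg': stack = [-7, -1] (depth 2)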